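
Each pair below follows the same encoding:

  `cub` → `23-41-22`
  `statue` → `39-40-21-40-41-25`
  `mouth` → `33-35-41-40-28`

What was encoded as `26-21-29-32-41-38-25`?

failure

c is letter #3 and maps to 23: an offset of 20. The number is (letter's place in the alphabet, a=1) + 20.
Reversing it on 26-21-29-32-41-38-25: 26→(26−20)÷1=6=f, 21→(21−20)÷1=1=a, 29→(29−20)÷1=9=i, 32→(32−20)÷1=12=l, 41→(41−20)÷1=21=u, 38→(38−20)÷1=18=r, 25→(25−20)÷1=5=e.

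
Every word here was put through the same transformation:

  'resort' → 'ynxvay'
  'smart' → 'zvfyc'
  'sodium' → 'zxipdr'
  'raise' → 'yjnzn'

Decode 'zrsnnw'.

Shifts by position in resort: pos 0: r→y (+7), pos 1: e→n (+9), pos 2: s→x (+5), pos 3: o→v (+7), pos 4: r→a (+9), pos 5: t→y (+5) — repeating every 3. It's a Vigenère-style cipher with numeric key [7,9,5]: position i shifts by key[i mod 3].
Reversing it on zrsnnw: z−7=s, r−9=i, s−5=n, n−7=g, n−9=e, w−5=r.

singer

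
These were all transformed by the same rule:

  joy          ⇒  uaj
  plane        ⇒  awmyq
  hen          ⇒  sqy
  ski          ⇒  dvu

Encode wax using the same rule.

Vowels shift forward by 12 and consonants shift forward by 11.
Applying it to wax: w(cons)+11=h, a(vowel)+12=m, x(cons)+11=i.

hmi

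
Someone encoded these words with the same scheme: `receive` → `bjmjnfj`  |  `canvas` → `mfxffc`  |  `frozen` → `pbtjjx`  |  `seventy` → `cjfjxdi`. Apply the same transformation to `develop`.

The shift depends on letter class: consonant r→b is +10, but vowel e→j is +5. Vowels shift forward by 5 and consonants shift forward by 10.
For develop: d(cons)+10=n, e(vowel)+5=j, v(cons)+10=f, e(vowel)+5=j, l(cons)+10=v, o(vowel)+5=t, p(cons)+10=z.

njfjvtz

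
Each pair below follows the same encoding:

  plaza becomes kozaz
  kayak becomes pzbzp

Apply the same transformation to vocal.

Each pair mirrors across the alphabet (p↔k, l↔o, a↔z): positions sum to 25. Letters are reflected about the middle of the alphabet (position → 25−position): Atbash.
Applying it to vocal: v↔e, o↔l, c↔x, a↔z, l↔o.

elxzo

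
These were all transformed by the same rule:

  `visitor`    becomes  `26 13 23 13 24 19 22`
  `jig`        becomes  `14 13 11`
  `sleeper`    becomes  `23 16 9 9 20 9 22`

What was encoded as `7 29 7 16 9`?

v is letter #22 and maps to 26: an offset of 4. Each letter is replaced by its alphabet position (a=1..z=26) + 4.
Decoding 7 29 7 16 9: 7→(7−4)÷1=3=c, 29→(29−4)÷1=25=y, 7→(7−4)÷1=3=c, 16→(16−4)÷1=12=l, 9→(9−4)÷1=5=e.

cycle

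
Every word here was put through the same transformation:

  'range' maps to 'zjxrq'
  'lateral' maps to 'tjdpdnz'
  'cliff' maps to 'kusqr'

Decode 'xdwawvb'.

pumpkin

Each letter shifts forward by (position + 8), i.e. 8, 9, 10, … — the shift grows by one for each successive letter.
Reversing it on xdwawvb: x−8=p, d−9=u, w−10=m, a−11=p, w−12=k, v−13=i, b−14=n.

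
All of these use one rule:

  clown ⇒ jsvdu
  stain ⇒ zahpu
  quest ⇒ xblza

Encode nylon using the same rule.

Compare letters: c→j is +7, l→s is +7, o→v is +7 — a constant shift. This is a Caesar cipher with shift 7.
For nylon: n+7=u, y+7=f, l+7=s, o+7=v, n+7=u.

ufsvu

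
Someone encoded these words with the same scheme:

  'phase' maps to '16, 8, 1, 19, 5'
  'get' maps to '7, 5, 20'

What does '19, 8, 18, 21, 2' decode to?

p is letter #16 and maps to 16: an offset of 0. Each letter is replaced by its alphabet position (a=1, b=2, …, z=26).
Decoding 19, 8, 18, 21, 2: 19=s, 8=h, 18=r, 21=u, 2=b.

shrub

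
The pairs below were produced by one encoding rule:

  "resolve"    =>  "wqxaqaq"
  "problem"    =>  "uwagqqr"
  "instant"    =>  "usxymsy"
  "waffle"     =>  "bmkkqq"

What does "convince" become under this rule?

Two shifts are in play — +12 for a/e/i/o/u, +5 for every other letter.
For convince: c(cons)+5=h, o(vowel)+12=a, n(cons)+5=s, v(cons)+5=a, i(vowel)+12=u, n(cons)+5=s, c(cons)+5=h, e(vowel)+12=q.

hasaushq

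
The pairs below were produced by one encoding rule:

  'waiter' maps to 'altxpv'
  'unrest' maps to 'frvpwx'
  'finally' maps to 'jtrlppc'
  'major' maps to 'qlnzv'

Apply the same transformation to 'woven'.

The shift depends on letter class: consonant w→a is +4, but vowel a→l is +11. The rule splits by letter class: vowels +11, consonants +4.
For woven: w(cons)+4=a, o(vowel)+11=z, v(cons)+4=z, e(vowel)+11=p, n(cons)+4=r.

azzpr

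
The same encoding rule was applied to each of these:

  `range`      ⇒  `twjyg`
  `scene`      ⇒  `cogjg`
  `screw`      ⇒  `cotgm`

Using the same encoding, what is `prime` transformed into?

btqag

r(17)→t(19) and a(0)→w(22) fit y≡9x+22 (mod 26); the inverse of 9 mod 26 is 3. Treating letters as 0–25, the rule is x ↦ 9x + 22 (mod 26).
For prime: p(15)→9·15+22≡1=b; r(17)→9·17+22≡19=t; i(8)→9·8+22≡16=q; m(12)→9·12+22≡0=a; e(4)→9·4+22≡6=g (all mod 26).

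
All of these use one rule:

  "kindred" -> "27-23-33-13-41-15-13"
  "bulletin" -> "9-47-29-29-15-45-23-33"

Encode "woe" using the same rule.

51-35-15

k(#11)→27 and i(#9)→23: differences scale by 2, so n = 2·pos + 5. Each letter becomes 2×(its alphabet position, a=1..z=26) + 5.
For woe: w=23→51, o=15→35, e=5→15.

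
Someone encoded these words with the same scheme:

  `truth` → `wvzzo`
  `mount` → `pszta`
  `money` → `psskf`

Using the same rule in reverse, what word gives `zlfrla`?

whales

Each letter shifts forward by (position + 3), i.e. 3, 4, 5, … — the shift grows by one for each successive letter.
Decoding zlfrla: z−3=w, l−4=h, f−5=a, r−6=l, l−7=e, a−8=s.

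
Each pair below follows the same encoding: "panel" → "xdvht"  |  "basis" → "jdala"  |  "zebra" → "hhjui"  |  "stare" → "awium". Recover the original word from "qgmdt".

Shifts by position in panel: pos 0: p→x (+8), pos 1: a→d (+3), pos 2: n→v (+8), pos 3: e→h (+3) — repeating every 2. A repeating key of period 2 is used — shifts +8, +3 over and over.
Undoing it on qgmdt: q−8=i, g−3=d, m−8=e, d−3=a, t−8=l.

ideal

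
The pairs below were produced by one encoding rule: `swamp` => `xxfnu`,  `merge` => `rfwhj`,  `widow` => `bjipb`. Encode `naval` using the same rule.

sbabq

The shifts repeat in a cycle of length 2: positions 0,1,… shift by +5, +1, then the pattern repeats.
Applying it to naval: n+5=s, a+1=b, v+5=a, a+1=b, l+5=q.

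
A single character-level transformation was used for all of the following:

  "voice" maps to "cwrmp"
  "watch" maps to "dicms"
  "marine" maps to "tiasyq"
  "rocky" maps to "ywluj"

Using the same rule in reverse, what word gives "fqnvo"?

yield

In voice: v→c is +7, o→w is +8, i→r is +9, c→m is +10 — the shift increases by 1 each position. Letter i (0-indexed) is shifted by i+7, so successive shifts are 7, 8, 9, ….
Undoing it on fqnvo: f−7=y, q−8=i, n−9=e, v−10=l, o−11=d.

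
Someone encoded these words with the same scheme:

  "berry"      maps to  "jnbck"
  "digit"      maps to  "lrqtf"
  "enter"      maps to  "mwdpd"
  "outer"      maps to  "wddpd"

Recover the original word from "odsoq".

guide

In berry: b→j is +8, e→n is +9, r→b is +10, r→c is +11 — the shift increases by 1 each position. Letter i (0-indexed) is shifted by i+8, so successive shifts are 8, 9, 10, ….
Decoding odsoq: o−8=g, d−9=u, s−10=i, o−11=d, q−12=e.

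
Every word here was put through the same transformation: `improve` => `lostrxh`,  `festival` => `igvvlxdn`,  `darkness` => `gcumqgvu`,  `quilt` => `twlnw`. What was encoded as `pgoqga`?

melody

Shifts by position in improve: pos 0: i→l (+3), pos 1: m→o (+2), pos 2: p→s (+3), pos 3: r→t (+2) — repeating every 2. It's a Vigenère-style cipher with numeric key [3,2]: position i shifts by key[i mod 2].
Decoding pgoqga: p−3=m, g−2=e, o−3=l, q−2=o, g−3=d, a−2=y.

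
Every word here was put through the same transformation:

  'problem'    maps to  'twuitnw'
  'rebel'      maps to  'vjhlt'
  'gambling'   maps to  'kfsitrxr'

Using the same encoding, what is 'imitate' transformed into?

In problem: p→t is +4, r→w is +5, o→u is +6, b→i is +7 — the shift increases by 1 each position. The shift increases by 1 at each position, starting from +4: 4, 5, 6, ….
On imitate: i+4=m, m+5=r, i+6=o, t+7=a, a+8=i, t+9=c, e+10=o.

mroaico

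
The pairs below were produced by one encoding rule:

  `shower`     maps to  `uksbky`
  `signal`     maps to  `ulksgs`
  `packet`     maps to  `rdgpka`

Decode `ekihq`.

In shower: s→u is +2, h→k is +3, o→s is +4, w→b is +5 — the shift increases by 1 each position. Each letter shifts forward by (position + 2), i.e. 2, 3, 4, … — the shift grows by one for each successive letter.
Reversing it on ekihq: e−2=c, k−3=h, i−4=e, h−5=c, q−6=k.

check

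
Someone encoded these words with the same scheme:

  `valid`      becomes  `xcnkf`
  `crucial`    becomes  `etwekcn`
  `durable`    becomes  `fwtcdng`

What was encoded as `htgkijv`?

freight

Every letter moves 2 places later in the alphabet, wrapping around z→a.
Reversing it on htgkijv: h−2=f, t−2=r, g−2=e, k−2=i, i−2=g, j−2=h, v−2=t.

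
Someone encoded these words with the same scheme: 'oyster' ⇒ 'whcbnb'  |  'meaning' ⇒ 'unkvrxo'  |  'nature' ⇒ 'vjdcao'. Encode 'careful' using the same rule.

kjbmoet

Shifts by position in oyster: pos 0: o→w (+8), pos 1: y→h (+9), pos 2: s→c (+10), pos 3: t→b (+8), pos 4: e→n (+9), pos 5: r→b (+10) — repeating every 3. It's a Vigenère-style cipher with numeric key [8,9,10]: position i shifts by key[i mod 3].
On careful: c+8=k, a+9=j, r+10=b, e+8=m, f+9=o, u+10=e, l+8=t.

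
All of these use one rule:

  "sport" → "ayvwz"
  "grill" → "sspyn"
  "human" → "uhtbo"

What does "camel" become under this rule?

The output letters match the input read backwards, each shifted +7: sport reversed is trops. Two steps: reverse the string, then apply a Caesar shift of +7.
Applying it to camel: reverse → lemac; then shift: l+7=s, e+7=l, m+7=t, a+7=h, c+7=j.

slthj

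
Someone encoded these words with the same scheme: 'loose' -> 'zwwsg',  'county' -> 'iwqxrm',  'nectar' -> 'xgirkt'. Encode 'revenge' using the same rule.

Each letter's alphabet position (a=0..z=25) is mapped through 25·x+10 mod 26 — an affine cipher.
Applying it to revenge: r(17)→25·17+10≡19=t; e(4)→25·4+10≡6=g; v(21)→25·21+10≡15=p; e(4)→25·4+10≡6=g; n(13)→25·13+10≡23=x; g(6)→25·6+10≡4=e; e(4)→25·4+10≡6=g (all mod 26).

tgpgxeg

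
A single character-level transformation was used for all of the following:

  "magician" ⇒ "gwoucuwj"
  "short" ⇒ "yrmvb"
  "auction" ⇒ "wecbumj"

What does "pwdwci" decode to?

palace

m(12)→g(6) and a(0)→w(22) fit y≡3x+22 (mod 26); the inverse of 3 mod 26 is 9. Each letter's alphabet position (a=0..z=25) is mapped through 3·x+22 mod 26 — an affine cipher.
Reversing it on pwdwci: p(15)→9·(15−22)≡15=p; w(22)→9·(22−22)≡0=a; d(3)→9·(3−22)≡11=l; w(22)→9·(22−22)≡0=a; c(2)→9·(2−22)≡2=c; i(8)→9·(8−22)≡4=e (all mod 26).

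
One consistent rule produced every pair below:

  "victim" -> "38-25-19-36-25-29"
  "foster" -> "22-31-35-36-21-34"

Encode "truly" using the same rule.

36-34-37-28-41

Letters become their 1-based position plus 16 (so a→17, b→18, …).
On truly: t=20→36, r=18→34, u=21→37, l=12→28, y=25→41.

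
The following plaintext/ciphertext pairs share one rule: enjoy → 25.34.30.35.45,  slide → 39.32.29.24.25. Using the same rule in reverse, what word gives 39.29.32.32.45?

Letters become their 1-based position plus 20 (so a→21, b→22, …).
Decoding 39.29.32.32.45: 39→(39−20)÷1=19=s, 29→(29−20)÷1=9=i, 32→(32−20)÷1=12=l, 32→(32−20)÷1=12=l, 45→(45−20)÷1=25=y.

silly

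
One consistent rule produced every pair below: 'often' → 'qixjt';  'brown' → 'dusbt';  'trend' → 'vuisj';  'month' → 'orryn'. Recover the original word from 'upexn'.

In often: o→q is +2, f→i is +3, t→x is +4, e→j is +5 — the shift increases by 1 each position. Each letter shifts forward by (position + 2), i.e. 2, 3, 4, … — the shift grows by one for each successive letter.
Decoding upexn: u−2=s, p−3=m, e−4=a, x−5=s, n−6=h.

smash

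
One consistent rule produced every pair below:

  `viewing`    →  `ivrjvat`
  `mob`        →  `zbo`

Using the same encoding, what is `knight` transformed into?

Compare letters: v→i is +13, i→v is +13, e→r is +13 — a constant shift. Every letter moves 13 places later in the alphabet, wrapping around z→a.
For knight: k+13=x, n+13=a, i+13=v, g+13=t, h+13=u, t+13=g.

xavtug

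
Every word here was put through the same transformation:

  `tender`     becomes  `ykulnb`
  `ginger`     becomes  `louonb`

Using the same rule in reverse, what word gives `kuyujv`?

formal

Each letter shifts forward by (position + 5), i.e. 5, 6, 7, … — the shift grows by one for each successive letter.
Reversing it on kuyujv: k−5=f, u−6=o, y−7=r, u−8=m, j−9=a, v−10=l.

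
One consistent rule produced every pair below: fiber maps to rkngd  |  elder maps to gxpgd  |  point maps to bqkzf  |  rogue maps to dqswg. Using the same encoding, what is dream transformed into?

pdgcy

The shift depends on letter class: consonant f→r is +12, but vowel i→k is +2. Two shifts are in play — +2 for a/e/i/o/u, +12 for every other letter.
Applying it to dream: d(cons)+12=p, r(cons)+12=d, e(vowel)+2=g, a(vowel)+2=c, m(cons)+12=y.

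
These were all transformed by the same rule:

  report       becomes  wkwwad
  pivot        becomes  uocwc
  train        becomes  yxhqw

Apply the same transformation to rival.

wociu

Each letter shifts forward by (position + 5), i.e. 5, 6, 7, … — the shift grows by one for each successive letter.
Applying it to rival: r+5=w, i+6=o, v+7=c, a+8=i, l+9=u.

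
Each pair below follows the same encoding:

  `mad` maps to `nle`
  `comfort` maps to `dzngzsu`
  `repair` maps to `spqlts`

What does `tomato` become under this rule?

The shift depends on letter class: consonant m→n is +1, but vowel a→l is +11. Vowels shift forward by 11 and consonants shift forward by 1.
For tomato: t(cons)+1=u, o(vowel)+11=z, m(cons)+1=n, a(vowel)+11=l, t(cons)+1=u, o(vowel)+11=z.

uznluz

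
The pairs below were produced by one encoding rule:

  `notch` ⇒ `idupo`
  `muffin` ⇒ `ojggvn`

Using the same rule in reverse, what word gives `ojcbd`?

cabin

The output letters match the input read backwards, each shifted +1: notch reversed is hcton. Read the word backwards and shift each letter +1.
Undoing it on ojcbd: shift back: o−1=n, j−1=i, c−1=b, b−1=a, d−1=c → nibac; then reverse → cabin.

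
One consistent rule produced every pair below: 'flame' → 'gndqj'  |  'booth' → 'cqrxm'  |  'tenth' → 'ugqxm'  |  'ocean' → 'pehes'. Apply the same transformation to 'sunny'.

In flame: f→g is +1, l→n is +2, a→d is +3, m→q is +4 — the shift increases by 1 each position. Letter i (0-indexed) is shifted by i+1, so successive shifts are 1, 2, 3, ….
On sunny: s+1=t, u+2=w, n+3=q, n+4=r, y+5=d.

twqrd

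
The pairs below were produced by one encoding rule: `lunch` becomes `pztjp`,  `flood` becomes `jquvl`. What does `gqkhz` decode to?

In lunch: l→p is +4, u→z is +5, n→t is +6, c→j is +7 — the shift increases by 1 each position. Each letter shifts forward by (position + 4), i.e. 4, 5, 6, … — the shift grows by one for each successive letter.
Reversing it on gqkhz: g−4=c, q−5=l, k−6=e, h−7=a, z−8=r.

clear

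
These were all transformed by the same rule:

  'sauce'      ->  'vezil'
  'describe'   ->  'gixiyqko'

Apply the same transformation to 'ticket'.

wmhqlb

In sauce: s→v is +3, a→e is +4, u→z is +5, c→i is +6 — the shift increases by 1 each position. Letter i (0-indexed) is shifted by i+3, so successive shifts are 3, 4, 5, ….
On ticket: t+3=w, i+4=m, c+5=h, k+6=q, e+7=l, t+8=b.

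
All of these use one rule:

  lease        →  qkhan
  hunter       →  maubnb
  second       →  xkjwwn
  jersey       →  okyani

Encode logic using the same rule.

In lease: l→q is +5, e→k is +6, a→h is +7, s→a is +8 — the shift increases by 1 each position. Letter i (0-indexed) is shifted by i+5, so successive shifts are 5, 6, 7, ….
For logic: l+5=q, o+6=u, g+7=n, i+8=q, c+9=l.

qunql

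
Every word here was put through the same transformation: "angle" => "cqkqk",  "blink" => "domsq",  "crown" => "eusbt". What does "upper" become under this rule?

wstjx

In angle: a→c is +2, n→q is +3, g→k is +4, l→q is +5 — the shift increases by 1 each position. The shift increases by 1 at each position, starting from +2: 2, 3, 4, ….
For upper: u+2=w, p+3=s, p+4=t, e+5=j, r+6=x.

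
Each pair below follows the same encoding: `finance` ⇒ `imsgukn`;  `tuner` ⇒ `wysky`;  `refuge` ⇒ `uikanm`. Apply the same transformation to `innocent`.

In finance: f→i is +3, i→m is +4, n→s is +5, a→g is +6 — the shift increases by 1 each position. Letter i (0-indexed) is shifted by i+3, so successive shifts are 3, 4, 5, ….
On innocent: i+3=l, n+4=r, n+5=s, o+6=u, c+7=j, e+8=m, n+9=w, t+10=d.

lrsujmwd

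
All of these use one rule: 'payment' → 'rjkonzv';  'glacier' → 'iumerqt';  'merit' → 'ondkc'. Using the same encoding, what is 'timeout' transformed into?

It's a Vigenère-style cipher with numeric key [2,9,12]: position i shifts by key[i mod 3].
On timeout: t+2=v, i+9=r, m+12=y, e+2=g, o+9=x, u+12=g, t+2=v.

vrygxgv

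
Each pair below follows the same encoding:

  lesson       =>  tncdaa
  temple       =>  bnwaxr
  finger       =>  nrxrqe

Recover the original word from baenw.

truck

The shift increases by 1 at each position, starting from +8: 8, 9, 10, ….
Undoing it on baenw: b−8=t, a−9=r, e−10=u, n−11=c, w−12=k.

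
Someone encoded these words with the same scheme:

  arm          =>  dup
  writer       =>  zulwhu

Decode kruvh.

Compare letters: a→d is +3, r→u is +3, m→p is +3 — a constant shift. Every letter moves 3 places later in the alphabet, wrapping around z→a.
Undoing it on kruvh: k−3=h, r−3=o, u−3=r, v−3=s, h−3=e.

horse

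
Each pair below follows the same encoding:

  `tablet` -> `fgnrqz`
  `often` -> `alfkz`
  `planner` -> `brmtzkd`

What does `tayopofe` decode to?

Shifts by position in tablet: pos 0: t→f (+12), pos 1: a→g (+6), pos 2: b→n (+12), pos 3: l→r (+6) — repeating every 2. A repeating key of period 2 is used — shifts +12, +6 over and over.
Undoing it on tayopofe: t−12=h, a−6=u, y−12=m, o−6=i, p−12=d, o−6=i, f−12=t, e−6=y.

humidity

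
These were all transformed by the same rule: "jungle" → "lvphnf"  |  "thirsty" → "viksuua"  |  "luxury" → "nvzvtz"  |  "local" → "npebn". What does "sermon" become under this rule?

Shifts by position in jungle: pos 0: j→l (+2), pos 1: u→v (+1), pos 2: n→p (+2), pos 3: g→h (+1) — repeating every 2. A repeating key of period 2 is used — shifts +2, +1 over and over.
For sermon: s+2=u, e+1=f, r+2=t, m+1=n, o+2=q, n+1=o.

uftnqo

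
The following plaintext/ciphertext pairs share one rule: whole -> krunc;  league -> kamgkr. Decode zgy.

Read the word backwards and shift each letter +6.
Undoing it on zgy: shift back: z−6=t, g−6=a, y−6=s → tas; then reverse → sat.

sat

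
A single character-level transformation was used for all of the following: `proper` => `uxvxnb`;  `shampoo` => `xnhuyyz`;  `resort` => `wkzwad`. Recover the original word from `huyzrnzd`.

corridor

In proper: p→u is +5, r→x is +6, o→v is +7, p→x is +8 — the shift increases by 1 each position. Letter i (0-indexed) is shifted by i+5, so successive shifts are 5, 6, 7, ….
Reversing it on huyzrnzd: h−5=c, u−6=o, y−7=r, z−8=r, r−9=i, n−10=d, z−11=o, d−12=r.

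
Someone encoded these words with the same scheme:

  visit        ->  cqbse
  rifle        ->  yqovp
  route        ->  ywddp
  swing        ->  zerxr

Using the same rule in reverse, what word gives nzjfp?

In visit: v→c is +7, i→q is +8, s→b is +9, i→s is +10 — the shift increases by 1 each position. Each letter shifts forward by (position + 7), i.e. 7, 8, 9, … — the shift grows by one for each successive letter.
Undoing it on nzjfp: n−7=g, z−8=r, j−9=a, f−10=v, p−11=e.

grave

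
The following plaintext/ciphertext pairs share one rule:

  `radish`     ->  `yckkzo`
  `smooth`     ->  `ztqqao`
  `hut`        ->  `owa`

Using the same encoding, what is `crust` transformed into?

The rule splits by letter class: vowels +2, consonants +7.
On crust: c(cons)+7=j, r(cons)+7=y, u(vowel)+2=w, s(cons)+7=z, t(cons)+7=a.

jywza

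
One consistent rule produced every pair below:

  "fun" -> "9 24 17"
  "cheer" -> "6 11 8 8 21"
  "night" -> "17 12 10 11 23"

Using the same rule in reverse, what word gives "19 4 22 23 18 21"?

The number is (letter's place in the alphabet, a=1) + 3.
Reversing it on 19 4 22 23 18 21: 19→(19−3)÷1=16=p, 4→(4−3)÷1=1=a, 22→(22−3)÷1=19=s, 23→(23−3)÷1=20=t, 18→(18−3)÷1=15=o, 21→(21−3)÷1=18=r.

pastor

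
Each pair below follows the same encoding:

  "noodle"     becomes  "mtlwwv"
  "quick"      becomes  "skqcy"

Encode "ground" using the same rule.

The output letters match the input read backwards, each shifted +8: noodle reversed is eldoon. Two steps: reverse the string, then apply a Caesar shift of +8.
On ground: reverse → dnuorg; then shift: d+8=l, n+8=v, u+8=c, o+8=w, r+8=z, g+8=o.

lvcwzo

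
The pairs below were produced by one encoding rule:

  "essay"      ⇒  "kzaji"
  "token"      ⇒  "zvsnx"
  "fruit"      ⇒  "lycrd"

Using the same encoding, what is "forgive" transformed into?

lvzpsgq

In essay: e→k is +6, s→z is +7, s→a is +8, a→j is +9 — the shift increases by 1 each position. The shift increases by 1 at each position, starting from +6: 6, 7, 8, ….
For forgive: f+6=l, o+7=v, r+8=z, g+9=p, i+10=s, v+11=g, e+12=q.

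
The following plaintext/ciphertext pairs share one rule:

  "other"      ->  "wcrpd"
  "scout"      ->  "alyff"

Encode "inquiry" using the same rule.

qwafuem

In other: o→w is +8, t→c is +9, h→r is +10, e→p is +11 — the shift increases by 1 each position. Each letter shifts forward by (position + 8), i.e. 8, 9, 10, … — the shift grows by one for each successive letter.
Applying it to inquiry: i+8=q, n+9=w, q+10=a, u+11=f, i+12=u, r+13=e, y+14=m.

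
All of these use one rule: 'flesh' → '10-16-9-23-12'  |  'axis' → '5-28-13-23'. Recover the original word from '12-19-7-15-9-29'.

hockey

f is letter #6 and maps to 10: an offset of 4. Each letter is replaced by its alphabet position (a=1..z=26) + 4.
Undoing it on 12-19-7-15-9-29: 12→(12−4)÷1=8=h, 19→(19−4)÷1=15=o, 7→(7−4)÷1=3=c, 15→(15−4)÷1=11=k, 9→(9−4)÷1=5=e, 29→(29−4)÷1=25=y.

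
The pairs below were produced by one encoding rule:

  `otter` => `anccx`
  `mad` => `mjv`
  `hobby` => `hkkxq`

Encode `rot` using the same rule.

cxa

The output letters match the input read backwards, each shifted +9: otter reversed is retto. The word is reversed, then every letter is shifted forward by 9.
On rot: reverse → tor; then shift: t+9=c, o+9=x, r+9=a.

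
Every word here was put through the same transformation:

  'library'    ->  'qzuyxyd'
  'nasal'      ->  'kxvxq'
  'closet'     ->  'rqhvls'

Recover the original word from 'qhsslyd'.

l(11)→q(16) and i(8)→z(25) fit y≡23x+23 (mod 26); the inverse of 23 mod 26 is 17. Treating letters as 0–25, the rule is x ↦ 23x + 23 (mod 26).
Reversing it on qhsslyd: q(16)→17·(16−23)≡11=l; h(7)→17·(7−23)≡14=o; s(18)→17·(18−23)≡19=t; s(18)→17·(18−23)≡19=t; l(11)→17·(11−23)≡4=e; y(24)→17·(24−23)≡17=r; d(3)→17·(3−23)≡24=y (all mod 26).

lottery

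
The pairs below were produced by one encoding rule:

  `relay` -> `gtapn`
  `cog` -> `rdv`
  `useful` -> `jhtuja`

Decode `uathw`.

Compare letters: r→g is +15, e→t is +15, l→a is +15 — a constant shift. It's a constant shift of +15 (ROT15).
Reversing it on uathw: u−15=f, a−15=l, t−15=e, h−15=s, w−15=h.

flesh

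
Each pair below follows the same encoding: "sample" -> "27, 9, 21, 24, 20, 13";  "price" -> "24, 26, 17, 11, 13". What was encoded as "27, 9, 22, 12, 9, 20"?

sandal

s is letter #19 and maps to 27: an offset of 8. The number is (letter's place in the alphabet, a=1) + 8.
Decoding 27, 9, 22, 12, 9, 20: 27→(27−8)÷1=19=s, 9→(9−8)÷1=1=a, 22→(22−8)÷1=14=n, 12→(12−8)÷1=4=d, 9→(9−8)÷1=1=a, 20→(20−8)÷1=12=l.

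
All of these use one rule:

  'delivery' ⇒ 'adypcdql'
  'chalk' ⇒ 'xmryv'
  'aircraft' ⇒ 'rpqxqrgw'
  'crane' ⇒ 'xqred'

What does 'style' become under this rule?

twlyd

d(3)→a(0) and e(4)→d(3) fit y≡3x+17 (mod 26); the inverse of 3 mod 26 is 9. This is an affine cipher: with a=0,…,z=25, each position x becomes (3x+17) mod 26.
Applying it to style: s(18)→3·18+17≡19=t; t(19)→3·19+17≡22=w; y(24)→3·24+17≡11=l; l(11)→3·11+17≡24=y; e(4)→3·4+17≡3=d (all mod 26).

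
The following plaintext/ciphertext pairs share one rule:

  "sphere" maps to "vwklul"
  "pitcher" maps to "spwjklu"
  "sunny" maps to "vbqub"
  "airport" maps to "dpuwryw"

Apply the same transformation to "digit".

gpjpw

It's a Vigenère-style cipher with numeric key [3,7]: position i shifts by key[i mod 2].
Applying it to digit: d+3=g, i+7=p, g+3=j, i+7=p, t+3=w.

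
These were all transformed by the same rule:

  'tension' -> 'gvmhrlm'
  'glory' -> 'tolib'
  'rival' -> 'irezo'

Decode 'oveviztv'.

Each pair mirrors across the alphabet (t↔g, e↔v, n↔m): positions sum to 25. Each letter is replaced by its mirror in the alphabet: a↔z, b↔y, c↔x, and so on (the Atbash cipher).
Reversing it on oveviztv: o↔l, v↔e, e↔v, v↔e, i↔r, z↔a, t↔g, v↔e.

leverage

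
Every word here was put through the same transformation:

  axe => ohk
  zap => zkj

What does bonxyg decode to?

wonder

The output letters match the input read backwards, each shifted +10: axe reversed is exa. The word is reversed, then every letter is shifted forward by 10.
Reversing it on bonxyg: shift back: b−10=r, o−10=e, n−10=d, x−10=n, y−10=o, g−10=w → rednow; then reverse → wonder.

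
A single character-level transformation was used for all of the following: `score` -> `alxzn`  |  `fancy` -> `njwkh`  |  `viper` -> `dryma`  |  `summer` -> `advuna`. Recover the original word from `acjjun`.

It's a Vigenère-style cipher with numeric key [8,9,9]: position i shifts by key[i mod 3].
Reversing it on acjjun: a−8=s, c−9=t, j−9=a, j−8=b, u−9=l, n−9=e.

stable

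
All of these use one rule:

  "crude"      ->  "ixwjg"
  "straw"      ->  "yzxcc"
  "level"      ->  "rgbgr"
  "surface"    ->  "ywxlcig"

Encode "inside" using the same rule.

ktykjg

The rule splits by letter class: vowels +2, consonants +6.
On inside: i(vowel)+2=k, n(cons)+6=t, s(cons)+6=y, i(vowel)+2=k, d(cons)+6=j, e(vowel)+2=g.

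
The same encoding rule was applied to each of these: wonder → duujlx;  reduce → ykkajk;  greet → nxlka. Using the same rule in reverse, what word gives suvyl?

loose

A repeating key of period 2 is used — shifts +7, +6 over and over.
Undoing it on suvyl: s−7=l, u−6=o, v−7=o, y−6=s, l−7=e.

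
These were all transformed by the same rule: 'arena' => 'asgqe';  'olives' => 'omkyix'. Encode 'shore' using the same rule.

siqui

In arena: a→a is +0, r→s is +1, e→g is +2, n→q is +3 — the shift increases by 1 each position. The shift increases by 1 at each position, starting from +0: 0, 1, 2, ….
For shore: s+0=s, h+1=i, o+2=q, r+3=u, e+4=i.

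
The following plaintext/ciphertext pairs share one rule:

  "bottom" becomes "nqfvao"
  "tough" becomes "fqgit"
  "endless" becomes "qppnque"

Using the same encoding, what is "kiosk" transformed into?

wkauw

Shifts by position in bottom: pos 0: b→n (+12), pos 1: o→q (+2), pos 2: t→f (+12), pos 3: t→v (+2) — repeating every 2. A repeating key of period 2 is used — shifts +12, +2 over and over.
On kiosk: k+12=w, i+2=k, o+12=a, s+2=u, k+12=w.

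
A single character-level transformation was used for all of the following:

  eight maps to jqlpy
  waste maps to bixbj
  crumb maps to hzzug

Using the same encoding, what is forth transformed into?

A repeating key of period 2 is used — shifts +5, +8 over and over.
For forth: f+5=k, o+8=w, r+5=w, t+8=b, h+5=m.

kwwbm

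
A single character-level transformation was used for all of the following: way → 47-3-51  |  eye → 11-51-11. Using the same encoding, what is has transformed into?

w(#23)→47 and a(#1)→3: differences scale by 2, so n = 2·pos + 1. With a=1..z=26, the number is 2·pos + 1.
On has: h=8→17, a=1→3, s=19→39.

17-3-39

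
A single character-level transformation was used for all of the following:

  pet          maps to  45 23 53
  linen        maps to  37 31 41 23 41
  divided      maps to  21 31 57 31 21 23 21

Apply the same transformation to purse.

45 55 49 51 23

p(#16)→45 and e(#5)→23: differences scale by 2, so n = 2·pos + 13. Each letter becomes 2×(its alphabet position, a=1..z=26) + 13.
Applying it to purse: p=16→45, u=21→55, r=18→49, s=19→51, e=5→23.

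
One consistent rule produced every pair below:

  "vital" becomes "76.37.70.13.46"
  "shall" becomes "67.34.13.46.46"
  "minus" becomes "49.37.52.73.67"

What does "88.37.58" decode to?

v(#22)→76 and i(#9)→37: differences scale by 3, so n = 3·pos + 10. The formula is n = 3×(alphabet index, a=1) + 10.
Undoing it on 88.37.58: 88→(88−10)÷3=26=z, 37→(37−10)÷3=9=i, 58→(58−10)÷3=16=p.

zip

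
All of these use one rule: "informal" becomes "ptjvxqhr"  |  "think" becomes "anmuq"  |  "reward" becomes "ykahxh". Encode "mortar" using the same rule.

tuvagv

Shifts by position in informal: pos 0: i→p (+7), pos 1: n→t (+6), pos 2: f→j (+4), pos 3: o→v (+7), pos 4: r→x (+6), pos 5: m→q (+4) — repeating every 3. The shifts repeat in a cycle of length 3: positions 0,1,… shift by +7, +6, +4, then the pattern repeats.
For mortar: m+7=t, o+6=u, r+4=v, t+7=a, a+6=g, r+4=v.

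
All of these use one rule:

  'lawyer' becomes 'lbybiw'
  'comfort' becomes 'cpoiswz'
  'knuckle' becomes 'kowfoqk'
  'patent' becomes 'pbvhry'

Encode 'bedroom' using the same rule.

In lawyer: l→l is +0, a→b is +1, w→y is +2, y→b is +3 — the shift increases by 1 each position. Letter i (0-indexed) is shifted by i+0, so successive shifts are 0, 1, 2, ….
On bedroom: b+0=b, e+1=f, d+2=f, r+3=u, o+4=s, o+5=t, m+6=s.

bffusts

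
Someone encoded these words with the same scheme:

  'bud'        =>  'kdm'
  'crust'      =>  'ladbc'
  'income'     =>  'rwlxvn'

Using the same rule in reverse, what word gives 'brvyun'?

Every letter moves 9 places later in the alphabet, wrapping around z→a.
Undoing it on brvyun: b−9=s, r−9=i, v−9=m, y−9=p, u−9=l, n−9=e.

simple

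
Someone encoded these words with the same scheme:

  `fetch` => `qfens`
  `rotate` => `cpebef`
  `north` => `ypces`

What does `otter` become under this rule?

The rule splits by letter class: vowels +1, consonants +11.
Applying it to otter: o(vowel)+1=p, t(cons)+11=e, t(cons)+11=e, e(vowel)+1=f, r(cons)+11=c.

peefc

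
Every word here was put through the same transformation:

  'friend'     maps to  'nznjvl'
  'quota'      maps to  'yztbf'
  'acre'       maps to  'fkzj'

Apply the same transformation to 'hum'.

pzu

The shift depends on letter class: consonant f→n is +8, but vowel i→n is +5. Two shifts are in play — +5 for a/e/i/o/u, +8 for every other letter.
For hum: h(cons)+8=p, u(vowel)+5=z, m(cons)+8=u.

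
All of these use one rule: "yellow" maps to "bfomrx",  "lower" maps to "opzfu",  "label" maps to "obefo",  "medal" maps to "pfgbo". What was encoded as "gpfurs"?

doctor

Shifts by position in yellow: pos 0: y→b (+3), pos 1: e→f (+1), pos 2: l→o (+3), pos 3: l→m (+1) — repeating every 2. A repeating key of period 2 is used — shifts +3, +1 over and over.
Undoing it on gpfurs: g−3=d, p−1=o, f−3=c, u−1=t, r−3=o, s−1=r.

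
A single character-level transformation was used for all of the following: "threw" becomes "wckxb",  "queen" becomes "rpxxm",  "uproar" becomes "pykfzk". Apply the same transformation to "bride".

skvex

t(19)→w(22) and h(7)→c(2) fit y≡19x+25 (mod 26); the inverse of 19 mod 26 is 11. Each letter's alphabet position (a=0..z=25) is mapped through 19·x+25 mod 26 — an affine cipher.
For bride: b(1)→19·1+25≡18=s; r(17)→19·17+25≡10=k; i(8)→19·8+25≡21=v; d(3)→19·3+25≡4=e; e(4)→19·4+25≡23=x (all mod 26).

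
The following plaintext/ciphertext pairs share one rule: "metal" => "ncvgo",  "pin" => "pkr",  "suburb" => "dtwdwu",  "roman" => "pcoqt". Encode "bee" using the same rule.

The output letters match the input read backwards, each shifted +2: metal reversed is latem. The word is reversed, then every letter is shifted forward by 2.
Applying it to bee: reverse → eeb; then shift: e+2=g, e+2=g, b+2=d.

ggd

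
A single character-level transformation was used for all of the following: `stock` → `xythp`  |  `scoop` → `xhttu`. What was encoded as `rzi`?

Compare letters: s→x is +5, t→y is +5, o→t is +5 — a constant shift. This is a Caesar cipher with shift 5.
Decoding rzi: r−5=m, z−5=u, i−5=d.

mud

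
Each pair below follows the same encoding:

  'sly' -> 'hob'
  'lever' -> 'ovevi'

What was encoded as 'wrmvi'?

diner

Each pair mirrors across the alphabet (s↔h, l↔o, y↔b): positions sum to 25. Letters are reflected about the middle of the alphabet (position → 25−position): Atbash.
Undoing it on wrmvi: w↔d, r↔i, m↔n, v↔e, i↔r.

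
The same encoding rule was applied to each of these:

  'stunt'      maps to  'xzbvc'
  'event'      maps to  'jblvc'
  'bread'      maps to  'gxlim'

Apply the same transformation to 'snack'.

In stunt: s→x is +5, t→z is +6, u→b is +7, n→v is +8 — the shift increases by 1 each position. The shift increases by 1 at each position, starting from +5: 5, 6, 7, ….
Applying it to snack: s+5=x, n+6=t, a+7=h, c+8=k, k+9=t.

xthkt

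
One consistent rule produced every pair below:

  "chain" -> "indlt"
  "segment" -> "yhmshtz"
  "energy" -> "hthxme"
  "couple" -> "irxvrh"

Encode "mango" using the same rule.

The shift depends on letter class: consonant c→i is +6, but vowel a→d is +3. The rule splits by letter class: vowels +3, consonants +6.
For mango: m(cons)+6=s, a(vowel)+3=d, n(cons)+6=t, g(cons)+6=m, o(vowel)+3=r.

sdtmr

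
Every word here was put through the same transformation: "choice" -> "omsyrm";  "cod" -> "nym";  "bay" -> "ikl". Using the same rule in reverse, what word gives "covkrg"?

The word is reversed, then every letter is shifted forward by 10.
Undoing it on covkrg: shift back: c−10=s, o−10=e, v−10=l, k−10=a, r−10=h, g−10=w → selahw; then reverse → whales.

whales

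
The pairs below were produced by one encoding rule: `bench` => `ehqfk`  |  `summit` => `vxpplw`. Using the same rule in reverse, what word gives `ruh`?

ore

Compare letters: b→e is +3, e→h is +3, n→q is +3 — a constant shift. It's a constant shift of +3 (ROT3).
Decoding ruh: r−3=o, u−3=r, h−3=e.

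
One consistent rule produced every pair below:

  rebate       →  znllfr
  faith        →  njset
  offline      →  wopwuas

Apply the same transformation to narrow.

vjbcaj

In rebate: r→z is +8, e→n is +9, b→l is +10, a→l is +11 — the shift increases by 1 each position. Letter i (0-indexed) is shifted by i+8, so successive shifts are 8, 9, 10, ….
On narrow: n+8=v, a+9=j, r+10=b, r+11=c, o+12=a, w+13=j.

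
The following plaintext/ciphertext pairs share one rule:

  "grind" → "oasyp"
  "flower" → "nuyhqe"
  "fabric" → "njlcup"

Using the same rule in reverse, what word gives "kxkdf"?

In grind: g→o is +8, r→a is +9, i→s is +10, n→y is +11 — the shift increases by 1 each position. Letter i (0-indexed) is shifted by i+8, so successive shifts are 8, 9, 10, ….
Decoding kxkdf: k−8=c, x−9=o, k−10=a, d−11=s, f−12=t.

coast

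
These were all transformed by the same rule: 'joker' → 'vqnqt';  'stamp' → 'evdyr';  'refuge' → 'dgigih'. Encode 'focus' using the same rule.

rqfgu

Shifts by position in joker: pos 0: j→v (+12), pos 1: o→q (+2), pos 2: k→n (+3), pos 3: e→q (+12), pos 4: r→t (+2) — repeating every 3. A repeating key of period 3 is used — shifts +12, +2, +3 over and over.
For focus: f+12=r, o+2=q, c+3=f, u+12=g, s+2=u.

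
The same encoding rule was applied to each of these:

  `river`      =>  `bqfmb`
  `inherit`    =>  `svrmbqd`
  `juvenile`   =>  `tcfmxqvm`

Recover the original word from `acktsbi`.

Shifts by position in river: pos 0: r→b (+10), pos 1: i→q (+8), pos 2: v→f (+10), pos 3: e→m (+8) — repeating every 2. The shifts repeat in a cycle of length 2: positions 0,1,… shift by +10, +8, then the pattern repeats.
Undoing it on acktsbi: a−10=q, c−8=u, k−10=a, t−8=l, s−10=i, b−8=t, i−10=y.

quality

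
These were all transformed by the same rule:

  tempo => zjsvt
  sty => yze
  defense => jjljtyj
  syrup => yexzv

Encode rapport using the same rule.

xfvvtxz

The rule splits by letter class: vowels +5, consonants +6.
Applying it to rapport: r(cons)+6=x, a(vowel)+5=f, p(cons)+6=v, p(cons)+6=v, o(vowel)+5=t, r(cons)+6=x, t(cons)+6=z.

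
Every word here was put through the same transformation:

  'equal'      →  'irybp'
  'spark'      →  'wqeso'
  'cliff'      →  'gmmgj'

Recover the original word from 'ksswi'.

Shifts by position in equal: pos 0: e→i (+4), pos 1: q→r (+1), pos 2: u→y (+4), pos 3: a→b (+1) — repeating every 2. A repeating key of period 2 is used — shifts +4, +1 over and over.
Undoing it on ksswi: k−4=g, s−1=r, s−4=o, w−1=v, i−4=e.

grove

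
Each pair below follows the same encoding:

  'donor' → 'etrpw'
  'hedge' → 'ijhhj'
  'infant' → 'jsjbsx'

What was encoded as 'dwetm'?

A repeating key of period 3 is used — shifts +1, +5, +4 over and over.
Undoing it on dwetm: d−1=c, w−5=r, e−4=a, t−1=s, m−5=h.

crash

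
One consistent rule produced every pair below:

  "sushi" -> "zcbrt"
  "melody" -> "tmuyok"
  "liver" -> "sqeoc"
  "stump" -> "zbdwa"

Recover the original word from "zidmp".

In sushi: s→z is +7, u→c is +8, s→b is +9, h→r is +10 — the shift increases by 1 each position. The shift increases by 1 at each position, starting from +7: 7, 8, 9, ….
Reversing it on zidmp: z−7=s, i−8=a, d−9=u, m−10=c, p−11=e.

sauce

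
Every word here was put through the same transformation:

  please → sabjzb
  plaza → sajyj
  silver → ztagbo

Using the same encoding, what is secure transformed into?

p(15)→s(18) and l(11)→a(0) fit y≡11x+9 (mod 26); the inverse of 11 mod 26 is 19. Treating letters as 0–25, the rule is x ↦ 11x + 9 (mod 26).
On secure: s(18)→11·18+9≡25=z; e(4)→11·4+9≡1=b; c(2)→11·2+9≡5=f; u(20)→11·20+9≡21=v; r(17)→11·17+9≡14=o; e(4)→11·4+9≡1=b (all mod 26).

zbfvob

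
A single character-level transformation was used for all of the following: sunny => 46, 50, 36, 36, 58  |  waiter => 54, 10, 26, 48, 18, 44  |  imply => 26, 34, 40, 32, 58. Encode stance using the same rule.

With a=1..z=26, the number is 2·pos + 8.
For stance: s=19→46, t=20→48, a=1→10, n=14→36, c=3→14, e=5→18.

46, 48, 10, 36, 14, 18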